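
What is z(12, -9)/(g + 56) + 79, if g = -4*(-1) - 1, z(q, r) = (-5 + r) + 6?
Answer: 4653/59 ≈ 78.864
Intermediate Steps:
z(q, r) = 1 + r
g = 3 (g = 4 - 1 = 3)
z(12, -9)/(g + 56) + 79 = (1 - 9)/(3 + 56) + 79 = -8/59 + 79 = 4653/59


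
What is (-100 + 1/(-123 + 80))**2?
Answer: 18498601/1849 ≈ 10005.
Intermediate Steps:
(-100 + 1/(-123 + 80))**2 = (-100 + 1/(-43))**2 = (-100 - 1/43)**2 = (-4301/43)**2 = 18498601/1849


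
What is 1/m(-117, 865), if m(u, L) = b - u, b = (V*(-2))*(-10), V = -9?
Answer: -1/63 ≈ -0.015873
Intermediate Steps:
b = -180 (b = -9*(-2)*(-10) = 18*(-10) = -180)
m(u, L) = -180 - u
1/m(-117, 865) = 1/(-180 - 1*(-117)) = 1/(-180 + 117) = 1/(-63) = -1/63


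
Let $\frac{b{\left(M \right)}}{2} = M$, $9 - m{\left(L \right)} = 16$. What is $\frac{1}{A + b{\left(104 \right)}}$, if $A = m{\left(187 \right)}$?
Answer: $\frac{1}{201} \approx 0.0049751$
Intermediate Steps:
$m{\left(L \right)} = -7$ ($m{\left(L \right)} = 9 - 16 = -7$)
$A = -7$
$b{\left(M \right)} = 2 M$
$\frac{1}{A + b{\left(104 \right)}} = \frac{1}{-7 + 2 \cdot 104} = \frac{1}{-7 + 208} = \frac{1}{201}$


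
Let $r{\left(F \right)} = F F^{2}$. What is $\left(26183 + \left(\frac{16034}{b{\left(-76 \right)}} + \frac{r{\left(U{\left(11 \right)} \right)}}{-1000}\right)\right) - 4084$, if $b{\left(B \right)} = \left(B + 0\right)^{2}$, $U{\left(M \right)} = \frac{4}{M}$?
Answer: $\frac{10619704414271}{480491000} \approx 22102.0$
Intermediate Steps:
$b{\left(B \right)} = B^{2}$
$r{\left(F \right)} = F^{3}$
$\left(26183 + \left(\frac{16034}{b{\left(-76 \right)}} + \frac{r{\left(U{\left(11 \right)} \right)}}{-1000}\right)\right) - 4084 = \left(26183 + \left(\frac{16034}{\left(-76\right)^{2}} + \frac{\left(\frac{4}{11}\right)^{3}}{-1000}\right)\right) - 4084 = \left(26183 + \left(\frac{16034}{5776} + \left(4 \cdot \frac{1}{11}\right)^{3} \left(- \frac{1}{1000}\right)\right)\right) - 4084 = \left(26183 + \left(16034 \cdot \frac{1}{5776} + \left(\frac{4}{11}\right)^{3} \left(- \frac{1}{1000}\right)\right)\right) - 4084 = \left(26183 + \left(\frac{8017}{2888} + \frac{64}{1331} \left(- \frac{1}{1000}\right)\right)\right) - 4084 = \left(26183 + \left(\frac{8017}{2888} - \frac{8}{166375}\right)\right) - 4084 = \left(26183 + \frac{1333805271}{480491000}\right) - 4084 = \frac{12582029658271}{480491000} - 4084 = \frac{10619704414271}{480491000}$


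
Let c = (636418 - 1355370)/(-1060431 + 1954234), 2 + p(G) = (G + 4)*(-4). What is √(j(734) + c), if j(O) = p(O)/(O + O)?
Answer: I*√1212289699730584198/656051402 ≈ 1.6783*I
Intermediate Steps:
p(G) = -18 - 4*G (p(G) = -2 + (G + 4)*(-4) = -2 + (4 + G)*(-4) = -2 + (-16 - 4*G) = -18 - 4*G)
c = -718952/893803 ≈ -0.80437
j(O) = (-18 - 4*O)/(2*O) (j(O) = (-18 - 4*O)/(O + O) = (-18 - 4*O)/((2*O)) = (-18 - 4*O)*(1/(2*O)) = (-18 - 4*O)/(2*O))
√(j(734) + c) = √((-2 - 9/734) - 718952/893803) = √(-1477/734 - 718952/893803) = √(-1847857799/656051402) = I*√1212289699730584198/656051402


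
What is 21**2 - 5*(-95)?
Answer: 916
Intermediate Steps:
21**2 - 5*(-95) = 441 - 1*(-475) = 441 + 475 = 916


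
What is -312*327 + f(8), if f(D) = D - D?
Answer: -102024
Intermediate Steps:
f(D) = 0
-312*327 + f(8) = -312*327 + 0 = -102024 + 0 = -102024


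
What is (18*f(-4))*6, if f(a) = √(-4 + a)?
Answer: 216*I*√2 ≈ 305.47*I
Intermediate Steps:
(18*f(-4))*6 = (18*√(-4 - 4))*6 = (18*√(-8))*6 = (18*(2*I*√2))*6 = (36*I*√2)*6 = 216*I*√2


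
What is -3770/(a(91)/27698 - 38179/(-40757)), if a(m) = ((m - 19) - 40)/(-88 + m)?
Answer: -1276771633566/317375005 ≈ -4022.9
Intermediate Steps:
a(m) = (-59 + m)/(-88 + m) (a(m) = ((-19 + m) - 40)/(-88 + m) = (-59 + m)/(-88 + m))
-3770/(a(91)/27698 - 38179/(-40757)) = -3770/(((-59 + 91)/(-88 + 91))/27698 - 38179/(-40757)) = -3770/((32/3)*(1/27698) - 38179*(-1/40757)) = -3770/(((⅓)*32)*(1/27698) + 38179/40757) = -3770/((32/3)*(1/27698) + 38179/40757) = -3770/(16/41547 + 38179/40757) = -3770/1586875025/1693331079 = -3770*1693331079/1586875025 = -1276771633566/317375005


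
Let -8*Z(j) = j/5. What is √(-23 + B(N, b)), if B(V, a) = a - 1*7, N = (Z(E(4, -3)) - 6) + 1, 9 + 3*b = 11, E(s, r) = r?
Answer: 2*I*√66/3 ≈ 5.416*I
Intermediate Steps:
b = ⅔ (b = -3 + (⅓)*11 = -3 + 11/3 = ⅔ ≈ 0.66667)
Z(j) = -j/40 (Z(j) = -j/(8*5) = -j/40)
N = -197/40 (N = (-1/40*(-3) - 6) + 1 = (3/40 - 6) + 1 = -237/40 + 1 = -197/40 ≈ -4.9250)
B(V, a) = -7 + a (B(V, a) = a - 7 = -7 + a)
√(-23 + B(N, b)) = √(-23 + (-7 + ⅔)) = √(-23 - 19/3) = √(-88/3) = 2*I*√66/3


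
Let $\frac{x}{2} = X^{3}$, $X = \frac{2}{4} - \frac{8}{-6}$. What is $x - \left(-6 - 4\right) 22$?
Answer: $\frac{25091}{108} \approx 232.32$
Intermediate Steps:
$X = \frac{11}{6}$ ($X = 2 \cdot \frac{1}{4} - - \frac{4}{3} = \frac{1}{2} + \frac{4}{3} = \frac{11}{6} \approx 1.8333$)
$x = \frac{1331}{108}$ ($x = 2 \left(\frac{11}{6}\right)^{3} = 2 \cdot \frac{1331}{216} = \frac{1331}{108} \approx 12.324$)
$x - \left(-6 - 4\right) 22 = \frac{1331}{108} - \left(-6 - 4\right) 22 = \frac{1331}{108} - \left(-10\right) 22 = \frac{1331}{108} - -220 = \frac{1331}{108} + 220 = \frac{25091}{108}$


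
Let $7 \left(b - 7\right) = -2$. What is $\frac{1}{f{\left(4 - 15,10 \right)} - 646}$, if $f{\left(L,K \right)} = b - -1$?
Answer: $- \frac{7}{4468} \approx -0.0015667$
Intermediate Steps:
$b = \frac{47}{7}$ ($b = 7 + \frac{1}{7} \left(-2\right) = 7 - \frac{2}{7} = \frac{47}{7} \approx 6.7143$)
$f{\left(L,K \right)} = \frac{54}{7}$ ($f{\left(L,K \right)} = \frac{47}{7} - -1 = \frac{47}{7} + 1 = \frac{54}{7}$)
$\frac{1}{f{\left(4 - 15,10 \right)} - 646} = \frac{1}{\frac{54}{7} - 646} = \frac{1}{- \frac{4468}{7}} = - \frac{7}{4468}$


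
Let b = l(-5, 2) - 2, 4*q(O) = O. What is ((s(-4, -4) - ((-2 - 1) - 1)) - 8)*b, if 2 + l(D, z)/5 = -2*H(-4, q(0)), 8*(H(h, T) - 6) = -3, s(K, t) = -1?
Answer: 1365/4 ≈ 341.25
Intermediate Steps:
q(O) = O/4
H(h, T) = 45/8 (H(h, T) = 6 + (⅛)*(-3) = 6 - 3/8 = 45/8)
l(D, z) = -265/4 (l(D, z) = -10 + 5*(-2*45/8) = -10 + 5*(-45/4) = -10 - 225/4 = -265/4)
b = -273/4 (b = -265/4 - 2 = -273/4 ≈ -68.250)
((s(-4, -4) - ((-2 - 1) - 1)) - 8)*b = ((-1 - ((-2 - 1) - 1)) - 8)*(-273/4) = ((-1 - (-3 - 1)) - 8)*(-273/4) = ((-1 - 1*(-4)) - 8)*(-273/4) = ((-1 + 4) - 8)*(-273/4) = (3 - 8)*(-273/4) = -5*(-273/4) = 1365/4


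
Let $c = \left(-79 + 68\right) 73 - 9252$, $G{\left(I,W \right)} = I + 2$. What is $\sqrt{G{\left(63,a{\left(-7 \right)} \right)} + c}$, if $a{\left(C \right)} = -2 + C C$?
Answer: $3 i \sqrt{1110} \approx 99.95 i$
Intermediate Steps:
$a{\left(C \right)} = -2 + C^{2}$
$G{\left(I,W \right)} = 2 + I$
$c = -10055$ ($c = \left(-11\right) 73 - 9252 = -803 - 9252 = -10055$)
$\sqrt{G{\left(63,a{\left(-7 \right)} \right)} + c} = \sqrt{\left(2 + 63\right) - 10055} = \sqrt{65 - 10055} = \sqrt{-9990} = 3 i \sqrt{1110}$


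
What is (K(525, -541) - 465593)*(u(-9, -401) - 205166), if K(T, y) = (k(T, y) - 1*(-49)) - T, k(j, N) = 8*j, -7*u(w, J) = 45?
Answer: 663339490883/7 ≈ 9.4763e+10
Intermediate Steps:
u(w, J) = -45/7 (u(w, J) = -⅐*45 = -45/7)
K(T, y) = 49 + 7*T (K(T, y) = (8*T - 1*(-49)) - T = (8*T + 49) - T = (49 + 8*T) - T = 49 + 7*T)
(K(525, -541) - 465593)*(u(-9, -401) - 205166) = ((49 + 7*525) - 465593)*(-45/7 - 205166) = ((49 + 3675) - 465593)*(-1436207/7) = (3724 - 465593)*(-1436207/7) = -461869*(-1436207/7) = 663339490883/7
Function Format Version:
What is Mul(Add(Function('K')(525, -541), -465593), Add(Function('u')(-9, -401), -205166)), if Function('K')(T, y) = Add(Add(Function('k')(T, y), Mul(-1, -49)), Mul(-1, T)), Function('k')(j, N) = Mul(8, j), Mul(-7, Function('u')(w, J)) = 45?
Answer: Rational(663339490883, 7) ≈ 9.4763e+10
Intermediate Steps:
Function('u')(w, J) = Rational(-45, 7) (Function('u')(w, J) = Mul(Rational(-1, 7), 45) = Rational(-45, 7))
Function('K')(T, y) = Add(49, Mul(7, T)) (Function('K')(T, y) = Add(Add(Mul(8, T), Mul(-1, -49)), Mul(-1, T)) = Add(Add(Mul(8, T), 49), Mul(-1, T)) = Add(Add(49, Mul(8, T)), Mul(-1, T)) = Add(49, Mul(7, T)))
Mul(Add(Function('K')(525, -541), -465593), Add(Function('u')(-9, -401), -205166)) = Mul(Add(Add(49, Mul(7, 525)), -465593), Add(Rational(-45, 7), -205166)) = Mul(Add(Add(49, 3675), -465593), Rational(-1436207, 7)) = Mul(Add(3724, -465593), Rational(-1436207, 7)) = Mul(-461869, Rational(-1436207, 7)) = Rational(663339490883, 7)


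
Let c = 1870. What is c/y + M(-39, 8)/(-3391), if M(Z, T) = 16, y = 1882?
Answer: 3155529/3190931 ≈ 0.98890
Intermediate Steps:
c/y + M(-39, 8)/(-3391) = 1870/1882 + 16/(-3391) = 1870*(1/1882) + 16*(-1/3391) = 935/941 - 16/3391 = 3155529/3190931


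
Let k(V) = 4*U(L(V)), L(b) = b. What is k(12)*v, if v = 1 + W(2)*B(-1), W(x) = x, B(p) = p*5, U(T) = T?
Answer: -432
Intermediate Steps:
B(p) = 5*p
k(V) = 4*V
v = -9 (v = 1 + 2*(5*(-1)) = 1 + 2*(-5) = 1 - 10 = -9)
k(12)*v = (4*12)*(-9) = 48*(-9) = -432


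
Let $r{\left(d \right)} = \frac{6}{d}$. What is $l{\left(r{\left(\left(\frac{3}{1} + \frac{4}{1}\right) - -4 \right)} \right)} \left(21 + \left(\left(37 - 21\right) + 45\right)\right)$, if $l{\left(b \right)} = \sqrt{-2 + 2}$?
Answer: $0$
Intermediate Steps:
$l{\left(b \right)} = 0$ ($l{\left(b \right)} = \sqrt{0} = 0$)
$l{\left(r{\left(\left(\frac{3}{1} + \frac{4}{1}\right) - -4 \right)} \right)} \left(21 + \left(\left(37 - 21\right) + 45\right)\right) = 0 \left(21 + \left(\left(37 - 21\right) + 45\right)\right) = 0 \left(21 + \left(16 + 45\right)\right) = 0 \left(21 + 61\right) = 0 \cdot 82 = 0$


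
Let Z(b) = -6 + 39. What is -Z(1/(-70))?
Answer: -33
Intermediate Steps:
Z(b) = 33
-Z(1/(-70)) = -1*33 = -33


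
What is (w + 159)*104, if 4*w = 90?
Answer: 18876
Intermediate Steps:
w = 45/2 (w = (1/4)*90 = 45/2 ≈ 22.500)
(w + 159)*104 = (45/2 + 159)*104 = (363/2)*104 = 18876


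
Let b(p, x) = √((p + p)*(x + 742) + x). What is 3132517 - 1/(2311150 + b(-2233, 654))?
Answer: 8366045348506881172/2670710278191 + I*√6233882/5341420556382 ≈ 3.1325e+6 + 4.6744e-10*I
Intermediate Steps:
b(p, x) = √(x + 2*p*(742 + x)) (b(p, x) = √((2*p)*(742 + x) + x) = √(2*p*(742 + x) + x) = √(x + 2*p*(742 + x)))
3132517 - 1/(2311150 + b(-2233, 654)) = 3132517 - 1/(2311150 + √(654 + 1484*(-2233) + 2*(-2233)*654)) = 3132517 - 1/(2311150 + √(654 - 3313772 - 2920764)) = 3132517 - 1/(2311150 + √(-6233882)) = 3132517 - 1/(2311150 + I*√6233882)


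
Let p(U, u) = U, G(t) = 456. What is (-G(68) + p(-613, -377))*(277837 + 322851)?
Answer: -642135472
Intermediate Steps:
(-G(68) + p(-613, -377))*(277837 + 322851) = (-1*456 - 613)*(277837 + 322851) = (-456 - 613)*600688 = -1069*600688 = -642135472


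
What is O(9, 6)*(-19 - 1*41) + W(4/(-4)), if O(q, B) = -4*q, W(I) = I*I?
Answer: 2161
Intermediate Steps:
W(I) = I²
O(9, 6)*(-19 - 1*41) + W(4/(-4)) = (-4*9)*(-19 - 1*41) + (4/(-4))² = -36*(-19 - 41) + (4*(-¼))² = -36*(-60) + (-1)² = 2160 + 1 = 2161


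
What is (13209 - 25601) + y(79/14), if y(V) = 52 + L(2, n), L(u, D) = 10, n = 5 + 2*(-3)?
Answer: -12330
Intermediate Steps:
n = -1 (n = 5 - 6 = -1)
y(V) = 62 (y(V) = 52 + 10 = 62)
(13209 - 25601) + y(79/14) = (13209 - 25601) + 62 = -12392 + 62 = -12330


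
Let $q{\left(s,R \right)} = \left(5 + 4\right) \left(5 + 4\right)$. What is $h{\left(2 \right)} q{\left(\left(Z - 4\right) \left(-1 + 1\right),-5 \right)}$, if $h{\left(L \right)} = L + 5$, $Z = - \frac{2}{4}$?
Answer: $567$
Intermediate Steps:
$Z = - \frac{1}{2}$ ($Z = \left(-2\right) \frac{1}{4} = - \frac{1}{2} \approx -0.5$)
$h{\left(L \right)} = 5 + L$
$q{\left(s,R \right)} = 81$ ($q{\left(s,R \right)} = 9 \cdot 9 = 81$)
$h{\left(2 \right)} q{\left(\left(Z - 4\right) \left(-1 + 1\right),-5 \right)} = \left(5 + 2\right) 81 = 7 \cdot 81 = 567$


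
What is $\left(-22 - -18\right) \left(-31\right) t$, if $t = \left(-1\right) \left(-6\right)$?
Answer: $744$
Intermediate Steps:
$t = 6$
$\left(-22 - -18\right) \left(-31\right) t = \left(-22 - -18\right) \left(-31\right) 6 = \left(-22 + 18\right) \left(-31\right) 6 = \left(-4\right) \left(-31\right) 6 = 124 \cdot 6 = 744$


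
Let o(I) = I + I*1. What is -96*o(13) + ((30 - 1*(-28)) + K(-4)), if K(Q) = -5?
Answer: -2443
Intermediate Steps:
o(I) = 2*I (o(I) = I + I = 2*I)
-96*o(13) + ((30 - 1*(-28)) + K(-4)) = -192*13 + ((30 - 1*(-28)) - 5) = -96*26 + ((30 + 28) - 5) = -2496 + (58 - 5) = -2496 + 53 = -2443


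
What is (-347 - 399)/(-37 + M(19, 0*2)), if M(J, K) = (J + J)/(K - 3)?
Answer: 2238/149 ≈ 15.020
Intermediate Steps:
M(J, K) = 2*J/(-3 + K) (M(J, K) = (2*J)/(-3 + K) = 2*J/(-3 + K))
(-347 - 399)/(-37 + M(19, 0*2)) = (-347 - 399)/(-37 + 2*19/(-3 + 0*2)) = -746/(-37 + 2*19/(-3 + 0)) = -746/(-37 + 2*19/(-3)) = -746/(-37 + 2*19*(-1/3)) = -746/(-37 - 38/3) = -746/(-149/3) = -746*(-3/149) = 2238/149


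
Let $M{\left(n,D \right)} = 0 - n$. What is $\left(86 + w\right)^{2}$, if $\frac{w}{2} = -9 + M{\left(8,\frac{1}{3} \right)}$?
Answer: $2704$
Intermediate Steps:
$M{\left(n,D \right)} = - n$
$w = -34$ ($w = 2 \left(-9 - 8\right) = 2 \left(-17\right) = -34$)
$\left(86 + w\right)^{2} = \left(86 - 34\right)^{2} = 52^{2} = 2704$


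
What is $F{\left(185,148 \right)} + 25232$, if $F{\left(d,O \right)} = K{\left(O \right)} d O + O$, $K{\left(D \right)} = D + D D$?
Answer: $603809140$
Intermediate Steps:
$K{\left(D \right)} = D + D^{2}$
$F{\left(d,O \right)} = O + d O^{2} \left(1 + O\right)$ ($F{\left(d,O \right)} = O \left(1 + O\right) d O + O = O d \left(1 + O\right) O + O = d O^{2} \left(1 + O\right) + O = O + d O^{2} \left(1 + O\right)$)
$F{\left(185,148 \right)} + 25232 = 148 \left(1 + 148 \cdot 185 \left(1 + 148\right)\right) + 25232 = 148 \left(1 + 148 \cdot 185 \cdot 149\right) + 25232 = 148 \left(1 + 4079620\right) + 25232 = 148 \cdot 4079621 + 25232 = 603783908 + 25232 = 603809140$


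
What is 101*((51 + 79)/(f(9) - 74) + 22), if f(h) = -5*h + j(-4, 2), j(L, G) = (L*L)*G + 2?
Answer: 35148/17 ≈ 2067.5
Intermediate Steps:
j(L, G) = 2 + G*L² (j(L, G) = L²*G + 2 = G*L² + 2 = 2 + G*L²)
f(h) = 34 - 5*h (f(h) = -5*h + (2 + 2*(-4)²) = -5*h + (2 + 2*16) = -5*h + (2 + 32) = -5*h + 34 = 34 - 5*h)
101*((51 + 79)/(f(9) - 74) + 22) = 101*((51 + 79)/((34 - 5*9) - 74) + 22) = 101*(130/((34 - 45) - 74) + 22) = 101*(130/(-11 - 74) + 22) = 101*(130/(-85) + 22) = 101*(130*(-1/85) + 22) = 101*(-26/17 + 22) = 101*(348/17) = 35148/17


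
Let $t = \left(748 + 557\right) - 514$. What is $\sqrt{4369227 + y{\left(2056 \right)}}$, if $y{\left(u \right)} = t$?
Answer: $\sqrt{4370018} \approx 2090.5$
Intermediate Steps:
$t = 791$ ($t = 1305 - 514 = 791$)
$y{\left(u \right)} = 791$
$\sqrt{4369227 + y{\left(2056 \right)}} = \sqrt{4369227 + 791} = \sqrt{4370018}$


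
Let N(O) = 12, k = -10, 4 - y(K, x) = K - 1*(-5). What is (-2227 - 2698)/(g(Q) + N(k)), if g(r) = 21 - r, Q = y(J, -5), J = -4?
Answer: -985/6 ≈ -164.17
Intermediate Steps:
y(K, x) = -1 - K (y(K, x) = 4 - (K - 1*(-5)) = 4 - (K + 5) = 4 - (5 + K) = 4 + (-5 - K) = -1 - K)
Q = 3 (Q = -1 - 1*(-4) = -1 + 4 = 3)
(-2227 - 2698)/(g(Q) + N(k)) = (-2227 - 2698)/((21 - 1*3) + 12) = -4925/((21 - 3) + 12) = -4925/(18 + 12) = -4925/30 = -4925*1/30 = -985/6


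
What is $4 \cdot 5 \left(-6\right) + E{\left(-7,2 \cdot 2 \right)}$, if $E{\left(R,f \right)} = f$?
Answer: $-116$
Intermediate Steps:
$4 \cdot 5 \left(-6\right) + E{\left(-7,2 \cdot 2 \right)} = 4 \cdot 5 \left(-6\right) + 2 \cdot 2 = 20 \left(-6\right) + 4 = -120 + 4 = -116$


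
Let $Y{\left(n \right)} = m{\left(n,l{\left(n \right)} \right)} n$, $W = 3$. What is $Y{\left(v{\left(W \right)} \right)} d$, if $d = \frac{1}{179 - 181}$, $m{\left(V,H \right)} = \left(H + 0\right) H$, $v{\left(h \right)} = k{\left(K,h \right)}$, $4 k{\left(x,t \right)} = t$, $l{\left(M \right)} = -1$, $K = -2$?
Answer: $- \frac{3}{8} \approx -0.375$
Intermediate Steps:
$k{\left(x,t \right)} = \frac{t}{4}$
$v{\left(h \right)} = \frac{h}{4}$
$m{\left(V,H \right)} = H^{2}$ ($m{\left(V,H \right)} = H H = H^{2}$)
$Y{\left(n \right)} = n$ ($Y{\left(n \right)} = \left(-1\right)^{2} n = 1 n = n$)
$d = - \frac{1}{2}$ ($d = \frac{1}{-2} = - \frac{1}{2} \approx -0.5$)
$Y{\left(v{\left(W \right)} \right)} d = \frac{1}{4} \cdot 3 \left(- \frac{1}{2}\right) = \frac{3}{4} \left(- \frac{1}{2}\right) = - \frac{3}{8}$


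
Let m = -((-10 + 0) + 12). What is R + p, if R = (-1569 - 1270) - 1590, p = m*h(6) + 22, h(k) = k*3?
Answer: -4443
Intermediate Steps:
h(k) = 3*k
m = -2 (m = -(-10 + 12) = -1*2 = -2)
p = -14 (p = -6*6 + 22 = -2*18 + 22 = -36 + 22 = -14)
R = -4429 (R = -2839 - 1590 = -4429)
R + p = -4429 - 14 = -4443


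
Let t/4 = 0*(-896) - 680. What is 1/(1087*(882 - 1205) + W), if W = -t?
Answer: -1/348381 ≈ -2.8704e-6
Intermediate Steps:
t = -2720 (t = 4*(0*(-896) - 680) = 4*(0 - 680) = 4*(-680) = -2720)
W = 2720 (W = -1*(-2720) = 2720)
1/(1087*(882 - 1205) + W) = 1/(1087*(882 - 1205) + 2720) = 1/(1087*(-323) + 2720) = 1/(-351101 + 2720) = 1/(-348381) = -1/348381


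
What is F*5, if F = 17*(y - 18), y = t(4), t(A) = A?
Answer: -1190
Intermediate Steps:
y = 4
F = -238 (F = 17*(4 - 18) = 17*(-14) = -238)
F*5 = -238*5 = -1190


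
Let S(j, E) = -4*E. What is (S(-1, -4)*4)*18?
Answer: 1152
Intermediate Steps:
(S(-1, -4)*4)*18 = (-4*(-4)*4)*18 = (16*4)*18 = 64*18 = 1152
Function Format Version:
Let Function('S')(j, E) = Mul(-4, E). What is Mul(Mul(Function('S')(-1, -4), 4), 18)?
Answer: 1152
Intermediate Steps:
Mul(Mul(Function('S')(-1, -4), 4), 18) = Mul(Mul(Mul(-4, -4), 4), 18) = Mul(Mul(16, 4), 18) = Mul(64, 18) = 1152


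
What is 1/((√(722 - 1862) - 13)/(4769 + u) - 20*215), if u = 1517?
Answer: -24272772074/104372970116587 - 1796*I*√285/104372970116587 ≈ -0.00023256 - 2.905e-10*I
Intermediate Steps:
1/((√(722 - 1862) - 13)/(4769 + u) - 20*215) = 1/((√(722 - 1862) - 13)/(4769 + 1517) - 20*215) = 1/((√(-1140) - 13)/6286 - 4300) = 1/((2*I*√285 - 13)*(1/6286) - 4300) = 1/((-13 + 2*I*√285)*(1/6286) - 4300) = 1/((-13/6286 + I*√285/3143) - 4300) = 1/(-27029813/6286 + I*√285/3143)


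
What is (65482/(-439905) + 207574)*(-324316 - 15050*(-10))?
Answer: -15871621297314208/439905 ≈ -3.6080e+10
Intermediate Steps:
(65482/(-439905) + 207574)*(-324316 - 15050*(-10)) = (65482*(-1/439905) + 207574)*(-324316 + 150500) = (-65482/439905 + 207574)*(-173816) = (91312774988/439905)*(-173816) = -15871621297314208/439905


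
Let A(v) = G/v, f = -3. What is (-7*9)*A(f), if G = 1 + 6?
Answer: 147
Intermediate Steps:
G = 7
A(v) = 7/v
(-7*9)*A(f) = (-7*9)*(7/(-3)) = -441*(-1)/3 = -63*(-7/3) = 147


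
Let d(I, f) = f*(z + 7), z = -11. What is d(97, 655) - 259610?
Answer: -262230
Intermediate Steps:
d(I, f) = -4*f (d(I, f) = f*(-11 + 7) = f*(-4) = -4*f)
d(97, 655) - 259610 = -4*655 - 259610 = -2620 - 259610 = -262230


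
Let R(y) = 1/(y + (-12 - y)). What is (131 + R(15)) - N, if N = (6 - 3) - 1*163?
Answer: 3491/12 ≈ 290.92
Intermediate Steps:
R(y) = -1/12 (R(y) = 1/(-12) = -1/12)
N = -160 (N = 3 - 163 = -160)
(131 + R(15)) - N = (131 - 1/12) - 1*(-160) = 1571/12 + 160 = 3491/12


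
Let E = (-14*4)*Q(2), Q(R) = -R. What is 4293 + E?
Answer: 4405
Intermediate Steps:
E = 112 (E = (-14*4)*(-1*2) = -56*(-2) = 112)
4293 + E = 4293 + 112 = 4405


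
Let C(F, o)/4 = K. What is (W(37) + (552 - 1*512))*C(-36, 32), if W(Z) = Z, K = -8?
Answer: -2464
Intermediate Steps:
C(F, o) = -32 (C(F, o) = 4*(-8) = -32)
(W(37) + (552 - 1*512))*C(-36, 32) = (37 + (552 - 1*512))*(-32) = (37 + (552 - 512))*(-32) = (37 + 40)*(-32) = 77*(-32) = -2464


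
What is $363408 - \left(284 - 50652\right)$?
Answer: $413776$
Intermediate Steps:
$363408 - \left(284 - 50652\right) = 363408 - -50368 = 363408 + 50368 = 413776$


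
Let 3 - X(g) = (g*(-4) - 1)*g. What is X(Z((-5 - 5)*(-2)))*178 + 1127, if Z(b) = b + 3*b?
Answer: 4572701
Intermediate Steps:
Z(b) = 4*b
X(g) = 3 - g*(-1 - 4*g) (X(g) = 3 - (g*(-4) - 1)*g = 3 - (-4*g - 1)*g = 3 - (-1 - 4*g)*g = 3 - g*(-1 - 4*g))
X(Z((-5 - 5)*(-2)))*178 + 1127 = (3 + 4*((-5 - 5)*(-2)) + 4*(4*((-5 - 5)*(-2)))**2)*178 + 1127 = (3 + 4*(-10*(-2)) + 4*(4*(-10*(-2)))**2)*178 + 1127 = (3 + 4*20 + 4*(4*20)**2)*178 + 1127 = (3 + 80 + 4*80**2)*178 + 1127 = (3 + 80 + 4*6400)*178 + 1127 = (3 + 80 + 25600)*178 + 1127 = 25683*178 + 1127 = 4571574 + 1127 = 4572701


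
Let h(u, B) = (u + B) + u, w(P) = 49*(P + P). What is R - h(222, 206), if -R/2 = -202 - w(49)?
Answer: 9358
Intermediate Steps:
w(P) = 98*P (w(P) = 49*(2*P) = 98*P)
h(u, B) = B + 2*u (h(u, B) = (B + u) + u = B + 2*u)
R = 10008 (R = -2*(-202 - 98*49) = -2*(-202 - 1*4802) = -2*(-202 - 4802) = -2*(-5004) = 10008)
R - h(222, 206) = 10008 - (206 + 2*222) = 10008 - (206 + 444) = 10008 - 1*650 = 10008 - 650 = 9358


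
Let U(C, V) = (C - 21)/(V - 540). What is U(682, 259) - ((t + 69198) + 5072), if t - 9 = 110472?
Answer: -51915692/281 ≈ -1.8475e+5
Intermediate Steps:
t = 110481 (t = 9 + 110472 = 110481)
U(C, V) = (-21 + C)/(-540 + V)
U(682, 259) - ((t + 69198) + 5072) = (-21 + 682)/(-540 + 259) - ((110481 + 69198) + 5072) = 661/(-281) - (179679 + 5072) = -1/281*661 - 1*184751 = -661/281 - 184751 = -51915692/281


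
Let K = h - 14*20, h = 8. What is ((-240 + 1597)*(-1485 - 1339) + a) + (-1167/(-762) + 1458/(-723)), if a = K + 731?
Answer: -234554264421/61214 ≈ -3.8317e+6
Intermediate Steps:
K = -272 (K = 8 - 14*20 = 8 - 280 = -272)
a = 459 (a = -272 + 731 = 459)
((-240 + 1597)*(-1485 - 1339) + a) + (-1167/(-762) + 1458/(-723)) = ((-240 + 1597)*(-1485 - 1339) + 459) + (-1167/(-762) + 1458/(-723)) = (1357*(-2824) + 459) + (-1167*(-1/762) + 1458*(-1/723)) = (-3832168 + 459) + (389/254 - 486/241) = -3831709 - 29695/61214 = -234554264421/61214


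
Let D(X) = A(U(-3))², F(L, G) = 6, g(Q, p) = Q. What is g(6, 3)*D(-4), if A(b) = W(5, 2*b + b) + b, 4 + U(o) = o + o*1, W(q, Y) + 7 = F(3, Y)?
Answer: 726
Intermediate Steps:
W(q, Y) = -1 (W(q, Y) = -7 + 6 = -1)
U(o) = -4 + 2*o (U(o) = -4 + (o + o*1) = -4 + (o + o) = -4 + 2*o)
A(b) = -1 + b
D(X) = 121 (D(X) = (-1 + (-4 + 2*(-3)))² = (-1 + (-4 - 6))² = (-1 - 10)² = (-11)² = 121)
g(6, 3)*D(-4) = 6*121 = 726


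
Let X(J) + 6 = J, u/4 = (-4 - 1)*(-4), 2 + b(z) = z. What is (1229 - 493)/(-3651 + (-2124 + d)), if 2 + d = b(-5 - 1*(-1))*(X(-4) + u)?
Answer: -736/6197 ≈ -0.11877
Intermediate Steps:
b(z) = -2 + z
u = 80 (u = 4*((-4 - 1)*(-4)) = 4*(-5*(-4)) = 4*20 = 80)
X(J) = -6 + J
d = -422 (d = -2 + (-2 + (-5 - 1*(-1)))*((-6 - 4) + 80) = -2 + (-2 + (-5 + 1))*(-10 + 80) = -2 + (-2 - 4)*70 = -2 - 6*70 = -2 - 420 = -422)
(1229 - 493)/(-3651 + (-2124 + d)) = (1229 - 493)/(-3651 + (-2124 - 422)) = 736/(-3651 - 2546) = 736/(-6197) = 736*(-1/6197) = -736/6197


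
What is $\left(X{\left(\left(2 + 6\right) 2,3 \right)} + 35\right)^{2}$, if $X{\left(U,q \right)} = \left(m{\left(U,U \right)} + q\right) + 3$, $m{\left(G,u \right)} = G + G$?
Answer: $5329$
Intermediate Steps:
$m{\left(G,u \right)} = 2 G$
$X{\left(U,q \right)} = 3 + q + 2 U$ ($X{\left(U,q \right)} = \left(2 U + q\right) + 3 = \left(q + 2 U\right) + 3 = 3 + q + 2 U$)
$\left(X{\left(\left(2 + 6\right) 2,3 \right)} + 35\right)^{2} = \left(\left(3 + 3 + 2 \left(2 + 6\right) 2\right) + 35\right)^{2} = \left(\left(3 + 3 + 2 \cdot 8 \cdot 2\right) + 35\right)^{2} = \left(\left(3 + 3 + 2 \cdot 16\right) + 35\right)^{2} = \left(\left(3 + 3 + 32\right) + 35\right)^{2} = \left(38 + 35\right)^{2} = 73^{2} = 5329$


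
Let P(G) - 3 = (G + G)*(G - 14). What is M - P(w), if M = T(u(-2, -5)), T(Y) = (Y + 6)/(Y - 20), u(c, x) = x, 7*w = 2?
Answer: 5876/1225 ≈ 4.7967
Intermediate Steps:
w = 2/7 (w = (⅐)*2 = 2/7 ≈ 0.28571)
P(G) = 3 + 2*G*(-14 + G) (P(G) = 3 + (G + G)*(G - 14) = 3 + (2*G)*(-14 + G) = 3 + 2*G*(-14 + G))
T(Y) = (6 + Y)/(-20 + Y)
M = -1/25 (M = (6 - 5)/(-20 - 5) = 1/(-25) = -1/25*1 = -1/25 ≈ -0.040000)
M - P(w) = -1/25 - (3 - 28*2/7 + 2*(2/7)²) = -1/25 - (3 - 8 + 2*(4/49)) = -1/25 - (3 - 8 + 8/49) = -1/25 - 1*(-237/49) = -1/25 + 237/49 = 5876/1225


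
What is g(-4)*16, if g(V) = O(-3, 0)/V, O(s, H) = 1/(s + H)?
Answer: 4/3 ≈ 1.3333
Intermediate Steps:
O(s, H) = 1/(H + s)
g(V) = -1/(3*V) (g(V) = 1/((0 - 3)*V) = 1/((-3)*V) = -1/(3*V))
g(-4)*16 = -⅓/(-4)*16 = -⅓*(-¼)*16 = (1/12)*16 = 4/3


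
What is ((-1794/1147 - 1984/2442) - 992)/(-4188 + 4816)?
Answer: -18819073/11885214 ≈ -1.5834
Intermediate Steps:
((-1794/1147 - 1984/2442) - 992)/(-4188 + 4816) = ((-1794*1/1147 - 1984*1/2442) - 992)/628 = ((-1794/1147 - 992/1221) - 992)*(1/628) = (-89954/37851 - 992)*(1/628) = -37638146/37851*1/628 = -18819073/11885214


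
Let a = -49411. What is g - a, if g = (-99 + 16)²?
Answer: 56300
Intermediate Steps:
g = 6889 (g = (-83)² = 6889)
g - a = 6889 - 1*(-49411) = 6889 + 49411 = 56300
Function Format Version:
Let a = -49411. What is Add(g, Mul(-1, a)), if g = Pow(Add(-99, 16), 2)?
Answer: 56300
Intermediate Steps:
g = 6889 (g = Pow(-83, 2) = 6889)
Add(g, Mul(-1, a)) = Add(6889, Mul(-1, -49411)) = Add(6889, 49411) = 56300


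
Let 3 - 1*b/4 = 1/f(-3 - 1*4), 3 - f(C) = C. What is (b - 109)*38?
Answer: -18506/5 ≈ -3701.2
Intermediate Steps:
f(C) = 3 - C
b = 58/5 (b = 12 - 4/(3 - (-3 - 1*4)) = 12 - 4/(3 - (-3 - 4)) = 12 - 4/(3 - 1*(-7)) = 12 - 4/(3 + 7) = 12 - 4/10 = 12 - 4*⅒ = 12 - ⅖ = 58/5 ≈ 11.600)
(b - 109)*38 = (58/5 - 109)*38 = -487/5*38 = -18506/5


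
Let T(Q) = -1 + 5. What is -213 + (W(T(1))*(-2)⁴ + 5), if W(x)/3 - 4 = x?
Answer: 176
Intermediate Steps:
T(Q) = 4
W(x) = 12 + 3*x
-213 + (W(T(1))*(-2)⁴ + 5) = -213 + ((12 + 3*4)*(-2)⁴ + 5) = -213 + ((12 + 12)*16 + 5) = -213 + (24*16 + 5) = -213 + (384 + 5) = -213 + 389 = 176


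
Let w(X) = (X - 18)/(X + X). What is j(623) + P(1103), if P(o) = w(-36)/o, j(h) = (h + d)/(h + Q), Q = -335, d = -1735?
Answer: -76645/19854 ≈ -3.8604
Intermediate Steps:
w(X) = (-18 + X)/(2*X) (w(X) = (-18 + X)/((2*X)) = (-18 + X)*(1/(2*X)) = (-18 + X)/(2*X))
j(h) = (-1735 + h)/(-335 + h) (j(h) = (h - 1735)/(h - 335) = (-1735 + h)/(-335 + h))
P(o) = 3/(4*o) (P(o) = ((½)*(-18 - 36)/(-36))/o = ((½)*(-1/36)*(-54))/o = 3/(4*o))
j(623) + P(1103) = (-1735 + 623)/(-335 + 623) + (¾)/1103 = -1112/288 + (¾)*(1/1103) = (1/288)*(-1112) + 3/4412 = -139/36 + 3/4412 = -76645/19854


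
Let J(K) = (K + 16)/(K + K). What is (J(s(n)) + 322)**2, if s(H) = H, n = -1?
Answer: 395641/4 ≈ 98910.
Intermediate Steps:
J(K) = (16 + K)/(2*K) (J(K) = (16 + K)/((2*K)) = (16 + K)*(1/(2*K)) = (16 + K)/(2*K))
(J(s(n)) + 322)**2 = ((1/2)*(16 - 1)/(-1) + 322)**2 = ((1/2)*(-1)*15 + 322)**2 = (-15/2 + 322)**2 = (629/2)**2 = 395641/4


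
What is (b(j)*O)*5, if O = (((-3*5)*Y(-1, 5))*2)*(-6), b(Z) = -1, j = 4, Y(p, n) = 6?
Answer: -5400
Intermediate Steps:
O = 1080 (O = ((-3*5*6)*2)*(-6) = (-15*6*2)*(-6) = -90*2*(-6) = -180*(-6) = 1080)
(b(j)*O)*5 = -1*1080*5 = -1080*5 = -5400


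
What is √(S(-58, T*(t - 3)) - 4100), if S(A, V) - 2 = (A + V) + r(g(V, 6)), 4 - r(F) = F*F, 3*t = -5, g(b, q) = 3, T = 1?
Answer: I*√37491/3 ≈ 64.542*I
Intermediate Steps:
t = -5/3 (t = (⅓)*(-5) = -5/3 ≈ -1.6667)
r(F) = 4 - F² (r(F) = 4 - F*F = 4 - F²)
S(A, V) = -3 + A + V (S(A, V) = 2 + ((A + V) + (4 - 1*3²)) = 2 + ((A + V) + (4 - 1*9)) = 2 + ((A + V) + (4 - 9)) = 2 + ((A + V) - 5) = 2 + (-5 + A + V) = -3 + A + V)
√(S(-58, T*(t - 3)) - 4100) = √((-3 - 58 + 1*(-5/3 - 3)) - 4100) = √((-3 - 58 + 1*(-14/3)) - 4100) = √((-3 - 58 - 14/3) - 4100) = √(-197/3 - 4100) = √(-12497/3) = I*√37491/3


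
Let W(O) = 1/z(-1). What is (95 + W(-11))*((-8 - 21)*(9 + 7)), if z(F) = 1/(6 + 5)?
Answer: -49184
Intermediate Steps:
z(F) = 1/11
W(O) = 11 (W(O) = 1/(1/11) = 11)
(95 + W(-11))*((-8 - 21)*(9 + 7)) = (95 + 11)*((-8 - 21)*(9 + 7)) = 106*(-29*16) = 106*(-464) = -49184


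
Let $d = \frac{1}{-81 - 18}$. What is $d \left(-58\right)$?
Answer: $\frac{58}{99} \approx 0.58586$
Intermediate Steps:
$d = - \frac{1}{99}$ ($d = \frac{1}{-99} = - \frac{1}{99} \approx -0.010101$)
$d \left(-58\right) = \left(- \frac{1}{99}\right) \left(-58\right) = \frac{58}{99}$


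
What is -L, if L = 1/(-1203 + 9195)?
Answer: -1/7992 ≈ -0.00012513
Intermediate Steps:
L = 1/7992 ≈ 0.00012513
-L = -1*1/7992 = -1/7992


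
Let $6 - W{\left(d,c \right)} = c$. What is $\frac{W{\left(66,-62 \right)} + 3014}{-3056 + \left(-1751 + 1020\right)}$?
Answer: $- \frac{3082}{3787} \approx -0.81384$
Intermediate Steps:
$W{\left(d,c \right)} = 6 - c$
$\frac{W{\left(66,-62 \right)} + 3014}{-3056 + \left(-1751 + 1020\right)} = \frac{\left(6 - -62\right) + 3014}{-3056 + \left(-1751 + 1020\right)} = \frac{\left(6 + 62\right) + 3014}{-3056 - 731} = \frac{68 + 3014}{-3787} = 3082 \left(- \frac{1}{3787}\right) = - \frac{3082}{3787}$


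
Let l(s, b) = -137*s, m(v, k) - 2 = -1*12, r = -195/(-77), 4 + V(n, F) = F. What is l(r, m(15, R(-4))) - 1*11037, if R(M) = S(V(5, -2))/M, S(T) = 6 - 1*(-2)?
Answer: -876564/77 ≈ -11384.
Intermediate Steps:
V(n, F) = -4 + F
S(T) = 8 (S(T) = 6 + 2 = 8)
R(M) = 8/M
r = 195/77 (r = -195*(-1/77) = 195/77 ≈ 2.5325)
m(v, k) = -10 (m(v, k) = 2 - 1*12 = 2 - 12 = -10)
l(r, m(15, R(-4))) - 1*11037 = -137*195/77 - 1*11037 = -26715/77 - 11037 = -876564/77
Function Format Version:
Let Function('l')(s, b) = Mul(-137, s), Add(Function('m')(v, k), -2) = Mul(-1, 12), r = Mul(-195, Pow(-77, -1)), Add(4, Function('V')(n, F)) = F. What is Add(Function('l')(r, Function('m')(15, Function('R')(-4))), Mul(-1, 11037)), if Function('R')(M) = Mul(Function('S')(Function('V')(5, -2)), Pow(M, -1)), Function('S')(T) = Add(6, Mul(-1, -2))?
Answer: Rational(-876564, 77) ≈ -11384.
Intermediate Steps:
Function('V')(n, F) = Add(-4, F)
Function('S')(T) = 8 (Function('S')(T) = Add(6, 2) = 8)
Function('R')(M) = Mul(8, Pow(M, -1))
r = Rational(195, 77) (r = Mul(-195, Rational(-1, 77)) = Rational(195, 77) ≈ 2.5325)
Function('m')(v, k) = -10 (Function('m')(v, k) = Add(2, Mul(-1, 12)) = Add(2, -12) = -10)
Add(Function('l')(r, Function('m')(15, Function('R')(-4))), Mul(-1, 11037)) = Add(Mul(-137, Rational(195, 77)), Mul(-1, 11037)) = Add(Rational(-26715, 77), -11037) = Rational(-876564, 77)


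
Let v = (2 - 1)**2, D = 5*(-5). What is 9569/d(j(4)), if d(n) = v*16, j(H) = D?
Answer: 9569/16 ≈ 598.06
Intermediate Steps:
D = -25
j(H) = -25
v = 1 (v = 1**2 = 1)
d(n) = 16 (d(n) = 1*16 = 16)
9569/d(j(4)) = 9569/16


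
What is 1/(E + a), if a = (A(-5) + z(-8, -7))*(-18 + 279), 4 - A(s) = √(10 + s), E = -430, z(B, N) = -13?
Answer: -2779/7382236 + 261*√5/7382236 ≈ -0.00029739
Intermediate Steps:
A(s) = 4 - √(10 + s)
a = -2349 - 261*√5 (a = ((4 - √(10 - 5)) - 13)*(-18 + 279) = ((4 - √5) - 13)*261 = (-9 - √5)*261 = -2349 - 261*√5 ≈ -2932.6)
1/(E + a) = 1/(-430 + (-2349 - 261*√5)) = 1/(-2779 - 261*√5)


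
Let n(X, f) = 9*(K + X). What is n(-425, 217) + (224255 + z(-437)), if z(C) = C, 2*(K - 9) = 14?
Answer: 220137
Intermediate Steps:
K = 16 (K = 9 + (1/2)*14 = 9 + 7 = 16)
n(X, f) = 144 + 9*X (n(X, f) = 9*(16 + X) = 144 + 9*X)
n(-425, 217) + (224255 + z(-437)) = (144 + 9*(-425)) + (224255 - 437) = (144 - 3825) + 223818 = -3681 + 223818 = 220137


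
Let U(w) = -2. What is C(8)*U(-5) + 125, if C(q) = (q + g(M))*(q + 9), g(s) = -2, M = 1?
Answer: -79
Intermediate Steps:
C(q) = (-2 + q)*(9 + q) (C(q) = (q - 2)*(q + 9) = (-2 + q)*(9 + q))
C(8)*U(-5) + 125 = (-18 + 8² + 7*8)*(-2) + 125 = (-18 + 64 + 56)*(-2) + 125 = 102*(-2) + 125 = -204 + 125 = -79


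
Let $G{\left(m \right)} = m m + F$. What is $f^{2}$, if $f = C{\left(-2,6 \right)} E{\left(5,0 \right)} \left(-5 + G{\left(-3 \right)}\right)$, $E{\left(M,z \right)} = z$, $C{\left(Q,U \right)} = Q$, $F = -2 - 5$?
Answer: $0$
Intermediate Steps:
$F = -7$ ($F = -2 - 5 = -7$)
$G{\left(m \right)} = -7 + m^{2}$ ($G{\left(m \right)} = m m - 7 = m^{2} - 7 = -7 + m^{2}$)
$f = 0$ ($f = \left(-2\right) 0 \left(-5 - \left(7 - \left(-3\right)^{2}\right)\right) = 0 \left(-5 + \left(-7 + 9\right)\right) = 0 \left(-5 + 2\right) = 0 \left(-3\right) = 0$)
$f^{2} = 0^{2} = 0$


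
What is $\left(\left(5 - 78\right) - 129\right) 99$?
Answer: $-19998$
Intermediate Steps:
$\left(\left(5 - 78\right) - 129\right) 99 = \left(-73 - 129\right) 99 = \left(-202\right) 99 = -19998$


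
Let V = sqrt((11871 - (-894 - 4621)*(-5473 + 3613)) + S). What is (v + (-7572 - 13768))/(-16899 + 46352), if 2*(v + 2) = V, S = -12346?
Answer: -21342/29453 + 5*I*sqrt(410335)/58906 ≈ -0.72461 + 0.054373*I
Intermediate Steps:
V = 5*I*sqrt(410335) (V = sqrt((11871 - (-894 - 4621)*(-5473 + 3613)) - 12346) = sqrt((11871 - (-5515)*(-1860)) - 12346) = sqrt((11871 - 1*10257900) - 12346) = sqrt((11871 - 10257900) - 12346) = sqrt(-10246029 - 12346) = sqrt(-10258375) = 5*I*sqrt(410335) ≈ 3202.9*I)
v = -2 + 5*I*sqrt(410335)/2 (v = -2 + (5*I*sqrt(410335))/2 = -2 + 5*I*sqrt(410335)/2 ≈ -2.0 + 1601.4*I)
(v + (-7572 - 13768))/(-16899 + 46352) = ((-2 + 5*I*sqrt(410335)/2) + (-7572 - 13768))/(-16899 + 46352) = ((-2 + 5*I*sqrt(410335)/2) - 21340)/29453 = (-21342 + 5*I*sqrt(410335)/2)*(1/29453) = -21342/29453 + 5*I*sqrt(410335)/58906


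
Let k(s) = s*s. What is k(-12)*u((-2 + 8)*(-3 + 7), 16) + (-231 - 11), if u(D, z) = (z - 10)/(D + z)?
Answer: -1102/5 ≈ -220.40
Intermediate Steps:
u(D, z) = (-10 + z)/(D + z)
k(s) = s**2
k(-12)*u((-2 + 8)*(-3 + 7), 16) + (-231 - 11) = (-12)**2*((-10 + 16)/((-2 + 8)*(-3 + 7) + 16)) + (-231 - 11) = 144*(6/(6*4 + 16)) - 242 = 144*(6/(24 + 16)) - 242 = 144*(6/40) - 242 = 144*((1/40)*6) - 242 = 144*(3/20) - 242 = 108/5 - 242 = -1102/5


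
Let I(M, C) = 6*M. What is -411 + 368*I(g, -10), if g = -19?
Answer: -42363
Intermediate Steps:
-411 + 368*I(g, -10) = -411 + 368*(6*(-19)) = -411 + 368*(-114) = -411 - 41952 = -42363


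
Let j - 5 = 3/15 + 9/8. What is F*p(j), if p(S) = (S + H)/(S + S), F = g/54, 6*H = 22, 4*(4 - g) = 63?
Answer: -5123/29808 ≈ -0.17187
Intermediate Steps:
g = -47/4 (g = 4 - ¼*63 = 4 - 63/4 = -47/4 ≈ -11.750)
j = 253/40 (j = 5 + (3/15 + 9/8) = 5 + (3*(1/15) + 9*(⅛)) = 5 + (⅕ + 9/8) = 5 + 53/40 = 253/40 ≈ 6.3250)
H = 11/3 (H = (⅙)*22 = 11/3 ≈ 3.6667)
F = -47/216 (F = -47/4/54 = -47/4*1/54 = -47/216 ≈ -0.21759)
p(S) = (11/3 + S)/(2*S) (p(S) = (S + 11/3)/(S + S) = (11/3 + S)/((2*S)) = (11/3 + S)*(1/(2*S)) = (11/3 + S)/(2*S))
F*p(j) = -47*(11 + 3*(253/40))/(1296*253/40) = -47*40*(11 + 759/40)/(1296*253) = -47*40*1199/(1296*253*40) = -47/216*109/138 = -5123/29808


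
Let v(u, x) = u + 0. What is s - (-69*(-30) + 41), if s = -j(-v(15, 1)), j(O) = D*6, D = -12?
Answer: -2039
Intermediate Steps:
v(u, x) = u
j(O) = -72 (j(O) = -12*6 = -72)
s = 72 (s = -1*(-72) = 72)
s - (-69*(-30) + 41) = 72 - (-69*(-30) + 41) = 72 - (2070 + 41) = 72 - 1*2111 = 72 - 2111 = -2039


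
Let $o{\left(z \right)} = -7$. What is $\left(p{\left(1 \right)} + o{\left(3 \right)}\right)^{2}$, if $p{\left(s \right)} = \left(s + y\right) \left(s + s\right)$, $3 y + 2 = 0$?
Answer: $\frac{361}{9} \approx 40.111$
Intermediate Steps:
$y = - \frac{2}{3}$ ($y = - \frac{2}{3} + \frac{1}{3} \cdot 0 = - \frac{2}{3} + 0 = - \frac{2}{3} \approx -0.66667$)
$p{\left(s \right)} = 2 s \left(- \frac{2}{3} + s\right)$ ($p{\left(s \right)} = \left(s - \frac{2}{3}\right) \left(s + s\right) = \left(- \frac{2}{3} + s\right) 2 s = 2 s \left(- \frac{2}{3} + s\right)$)
$\left(p{\left(1 \right)} + o{\left(3 \right)}\right)^{2} = \left(\frac{2}{3} \cdot 1 \left(-2 + 3 \cdot 1\right) - 7\right)^{2} = \left(\frac{2}{3} \cdot 1 \left(-2 + 3\right) - 7\right)^{2} = \left(\frac{2}{3} \cdot 1 \cdot 1 - 7\right)^{2} = \left(\frac{2}{3} - 7\right)^{2} = \left(- \frac{19}{3}\right)^{2} = \frac{361}{9}$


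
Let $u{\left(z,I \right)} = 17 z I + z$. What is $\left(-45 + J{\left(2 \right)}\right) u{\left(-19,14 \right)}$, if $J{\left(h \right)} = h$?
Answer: $195263$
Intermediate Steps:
$u{\left(z,I \right)} = z + 17 I z$ ($u{\left(z,I \right)} = 17 I z + z = z + 17 I z$)
$\left(-45 + J{\left(2 \right)}\right) u{\left(-19,14 \right)} = \left(-45 + 2\right) \left(- 19 \left(1 + 17 \cdot 14\right)\right) = - 43 \left(- 19 \left(1 + 238\right)\right) = - 43 \left(\left(-19\right) 239\right) = \left(-43\right) \left(-4541\right) = 195263$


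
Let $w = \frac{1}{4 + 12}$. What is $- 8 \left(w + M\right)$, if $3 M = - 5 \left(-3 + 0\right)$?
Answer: $- \frac{81}{2} \approx -40.5$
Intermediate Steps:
$w = \frac{1}{16} \approx 0.0625$
$M = 5$ ($M = \frac{\left(-5\right) \left(-3 + 0\right)}{3} = \frac{\left(-5\right) \left(-3\right)}{3} = \frac{1}{3} \cdot 15 = 5$)
$- 8 \left(w + M\right) = - 8 \left(\frac{1}{16} + 5\right) = \left(-8\right) \frac{81}{16} = - \frac{81}{2}$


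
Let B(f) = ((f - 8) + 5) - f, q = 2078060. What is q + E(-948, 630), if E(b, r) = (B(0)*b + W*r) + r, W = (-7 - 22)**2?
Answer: 2611364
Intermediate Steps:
W = 841 (W = (-29)**2 = 841)
B(f) = -3 (B(f) = ((-8 + f) + 5) - f = (-3 + f) - f = -3)
E(b, r) = -3*b + 842*r (E(b, r) = (-3*b + 841*r) + r = -3*b + 842*r)
q + E(-948, 630) = 2078060 + (-3*(-948) + 842*630) = 2078060 + (2844 + 530460) = 2078060 + 533304 = 2611364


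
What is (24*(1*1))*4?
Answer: 96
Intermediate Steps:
(24*(1*1))*4 = (24*1)*4 = 24*4 = 96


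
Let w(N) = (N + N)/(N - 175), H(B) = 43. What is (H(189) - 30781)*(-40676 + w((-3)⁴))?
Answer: 1250351862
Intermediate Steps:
w(N) = 2*N/(-175 + N) (w(N) = (2*N)/(-175 + N) = 2*N/(-175 + N))
(H(189) - 30781)*(-40676 + w((-3)⁴)) = (43 - 30781)*(-40676 + 2*(-3)⁴/(-175 + (-3)⁴)) = -30738*(-40676 + 2*81/(-175 + 81)) = -30738*(-40676 + 2*81/(-94)) = -30738*(-40676 + 2*81*(-1/94)) = -30738*(-40676 - 81/47) = -30738*(-1911853/47) = 1250351862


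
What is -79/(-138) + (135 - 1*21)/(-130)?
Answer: -2731/8970 ≈ -0.30446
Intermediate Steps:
-79/(-138) + (135 - 1*21)/(-130) = -79*(-1/138) + (135 - 21)*(-1/130) = 79/138 + 114*(-1/130) = 79/138 - 57/65 = -2731/8970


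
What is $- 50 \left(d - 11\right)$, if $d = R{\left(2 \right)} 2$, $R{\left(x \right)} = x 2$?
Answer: $150$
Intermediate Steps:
$R{\left(x \right)} = 2 x$
$d = 8$ ($d = 2 \cdot 2 \cdot 2 = 4 \cdot 2 = 8$)
$- 50 \left(d - 11\right) = - 50 \left(8 - 11\right) = \left(-50\right) \left(-3\right) = 150$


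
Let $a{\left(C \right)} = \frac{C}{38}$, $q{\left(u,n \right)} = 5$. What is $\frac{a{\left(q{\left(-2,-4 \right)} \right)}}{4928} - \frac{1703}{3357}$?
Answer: $- \frac{318893807}{628645248} \approx -0.50727$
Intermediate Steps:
$a{\left(C \right)} = \frac{C}{38}$ ($a{\left(C \right)} = C \frac{1}{38} = \frac{C}{38}$)
$\frac{a{\left(q{\left(-2,-4 \right)} \right)}}{4928} - \frac{1703}{3357} = \frac{\frac{1}{38} \cdot 5}{4928} - \frac{1703}{3357} = \frac{5}{38} \cdot \frac{1}{4928} - \frac{1703}{3357} = \frac{5}{187264} - \frac{1703}{3357} = - \frac{318893807}{628645248}$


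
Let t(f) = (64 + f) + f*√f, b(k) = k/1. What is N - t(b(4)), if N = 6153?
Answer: 6077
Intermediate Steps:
b(k) = k (b(k) = k*1 = k)
t(f) = 64 + f + f^(3/2) (t(f) = (64 + f) + f^(3/2) = 64 + f + f^(3/2))
N - t(b(4)) = 6153 - (64 + 4 + 4^(3/2)) = 6153 - (64 + 4 + 8) = 6153 - 1*76 = 6153 - 76 = 6077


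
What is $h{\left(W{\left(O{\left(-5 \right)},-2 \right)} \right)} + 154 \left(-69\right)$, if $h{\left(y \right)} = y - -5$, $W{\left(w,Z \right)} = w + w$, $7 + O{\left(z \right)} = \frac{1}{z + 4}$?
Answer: $-10637$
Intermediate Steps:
$O{\left(z \right)} = -7 + \frac{1}{4 + z}$ ($O{\left(z \right)} = -7 + \frac{1}{z + 4} = -7 + \frac{1}{4 + z}$)
$W{\left(w,Z \right)} = 2 w$
$h{\left(y \right)} = 5 + y$ ($h{\left(y \right)} = y + 5 = 5 + y$)
$h{\left(W{\left(O{\left(-5 \right)},-2 \right)} \right)} + 154 \left(-69\right) = \left(5 + 2 \frac{-27 - -35}{4 - 5}\right) + 154 \left(-69\right) = \left(5 + 2 \frac{-27 + 35}{-1}\right) - 10626 = \left(5 + 2 \left(\left(-1\right) 8\right)\right) - 10626 = \left(5 + 2 \left(-8\right)\right) - 10626 = \left(5 - 16\right) - 10626 = -11 - 10626 = -10637$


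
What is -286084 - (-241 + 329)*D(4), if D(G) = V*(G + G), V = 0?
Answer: -286084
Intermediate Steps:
D(G) = 0 (D(G) = 0*(G + G) = 0*(2*G) = 0)
-286084 - (-241 + 329)*D(4) = -286084 - (-241 + 329)*0 = -286084 - 88*0 = -286084 - 1*0 = -286084 + 0 = -286084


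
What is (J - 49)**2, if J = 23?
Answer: 676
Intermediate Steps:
(J - 49)**2 = (23 - 49)**2 = (-26)**2 = 676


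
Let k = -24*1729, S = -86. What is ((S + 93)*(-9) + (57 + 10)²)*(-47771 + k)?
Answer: -395095742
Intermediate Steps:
k = -41496
((S + 93)*(-9) + (57 + 10)²)*(-47771 + k) = ((-86 + 93)*(-9) + (57 + 10)²)*(-47771 - 41496) = (7*(-9) + 67²)*(-89267) = (-63 + 4489)*(-89267) = 4426*(-89267) = -395095742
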